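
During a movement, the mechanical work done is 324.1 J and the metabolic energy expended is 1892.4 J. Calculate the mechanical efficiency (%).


eta = (W_mech / E_meta) * 100
eta = (324.1 / 1892.4) * 100
ratio = 0.1713
eta = 17.1264


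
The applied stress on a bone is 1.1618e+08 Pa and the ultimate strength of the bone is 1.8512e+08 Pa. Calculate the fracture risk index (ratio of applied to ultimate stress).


FRI = applied / ultimate
FRI = 1.1618e+08 / 1.8512e+08
FRI = 0.6276


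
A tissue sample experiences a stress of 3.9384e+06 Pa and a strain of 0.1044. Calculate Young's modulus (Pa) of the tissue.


E = stress / strain
E = 3.9384e+06 / 0.1044
E = 3.7724e+07


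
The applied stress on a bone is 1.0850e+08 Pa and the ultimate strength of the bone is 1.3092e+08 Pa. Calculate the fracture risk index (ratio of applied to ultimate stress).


FRI = applied / ultimate
FRI = 1.0850e+08 / 1.3092e+08
FRI = 0.8288


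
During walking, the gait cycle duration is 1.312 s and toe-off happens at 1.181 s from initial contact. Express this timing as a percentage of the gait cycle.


pct = (event_time / cycle_time) * 100
pct = (1.181 / 1.312) * 100
ratio = 0.9002
pct = 90.0152


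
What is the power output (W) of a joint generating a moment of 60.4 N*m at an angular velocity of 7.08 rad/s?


P = M * omega
P = 60.4 * 7.08
P = 427.6320


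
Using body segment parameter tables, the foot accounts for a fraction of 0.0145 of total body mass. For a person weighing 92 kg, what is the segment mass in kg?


m_segment = body_mass * fraction
m_segment = 92 * 0.0145
m_segment = 1.3340


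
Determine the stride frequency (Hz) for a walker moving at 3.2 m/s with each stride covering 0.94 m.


f = v / stride_length
f = 3.2 / 0.94
f = 3.4043


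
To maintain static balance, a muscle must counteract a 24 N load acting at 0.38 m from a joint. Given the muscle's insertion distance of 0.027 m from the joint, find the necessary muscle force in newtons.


F_muscle = W * d_load / d_muscle
F_muscle = 24 * 0.38 / 0.027
Numerator = 9.1200
F_muscle = 337.7778


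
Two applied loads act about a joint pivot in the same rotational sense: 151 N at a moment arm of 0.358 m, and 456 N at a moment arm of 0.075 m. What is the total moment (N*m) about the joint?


M = F1 * d1 + F2 * d2
M = 151 * 0.358 + 456 * 0.075
M = 54.0580 + 34.2000
M = 88.2580


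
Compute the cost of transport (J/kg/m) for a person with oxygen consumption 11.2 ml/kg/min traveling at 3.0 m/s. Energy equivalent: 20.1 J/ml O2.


Power per kg = VO2 * 20.1 / 60
Power per kg = 11.2 * 20.1 / 60 = 3.7520 W/kg
Cost = power_per_kg / speed
Cost = 3.7520 / 3.0
Cost = 1.2507


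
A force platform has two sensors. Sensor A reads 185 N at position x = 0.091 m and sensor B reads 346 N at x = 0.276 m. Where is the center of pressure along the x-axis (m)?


COP_x = (F1*x1 + F2*x2) / (F1 + F2)
COP_x = (185*0.091 + 346*0.276) / (185 + 346)
Numerator = 112.3310
Denominator = 531
COP_x = 0.2115


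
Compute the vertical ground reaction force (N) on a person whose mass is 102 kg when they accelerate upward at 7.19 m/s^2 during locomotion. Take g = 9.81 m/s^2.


GRF = m * (g + a)
GRF = 102 * (9.81 + 7.19)
GRF = 102 * 17.0000
GRF = 1734.0000


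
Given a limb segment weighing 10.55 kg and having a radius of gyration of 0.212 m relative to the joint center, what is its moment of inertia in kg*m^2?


I = m * k^2
I = 10.55 * 0.212^2
k^2 = 0.0449
I = 0.4742


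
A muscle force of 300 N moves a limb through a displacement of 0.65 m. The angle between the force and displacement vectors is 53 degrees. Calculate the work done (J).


W = F * d * cos(theta)
theta = 53 deg = 0.9250 rad
cos(theta) = 0.6018
W = 300 * 0.65 * 0.6018
W = 117.3539


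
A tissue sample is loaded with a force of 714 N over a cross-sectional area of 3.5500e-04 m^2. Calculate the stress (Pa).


stress = F / A
stress = 714 / 3.5500e-04
stress = 2.0113e+06


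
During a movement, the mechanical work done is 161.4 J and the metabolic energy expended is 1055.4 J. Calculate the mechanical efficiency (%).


eta = (W_mech / E_meta) * 100
eta = (161.4 / 1055.4) * 100
ratio = 0.1529
eta = 15.2928


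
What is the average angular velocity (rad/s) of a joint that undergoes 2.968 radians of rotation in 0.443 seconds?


omega = delta_theta / delta_t
omega = 2.968 / 0.443
omega = 6.6998


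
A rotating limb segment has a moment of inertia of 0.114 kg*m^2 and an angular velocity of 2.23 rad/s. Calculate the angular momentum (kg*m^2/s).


L = I * omega
L = 0.114 * 2.23
L = 0.2542


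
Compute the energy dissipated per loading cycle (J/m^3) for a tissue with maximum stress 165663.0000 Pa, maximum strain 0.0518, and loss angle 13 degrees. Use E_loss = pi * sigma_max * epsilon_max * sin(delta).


E_loss = pi * sigma_max * epsilon_max * sin(delta)
delta = 13 deg = 0.2269 rad
sin(delta) = 0.2250
E_loss = pi * 165663.0000 * 0.0518 * 0.2250
E_loss = 6064.4747


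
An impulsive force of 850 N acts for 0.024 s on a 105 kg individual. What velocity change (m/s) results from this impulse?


J = F * dt = 850 * 0.024 = 20.4000 N*s
delta_v = J / m
delta_v = 20.4000 / 105
delta_v = 0.1943


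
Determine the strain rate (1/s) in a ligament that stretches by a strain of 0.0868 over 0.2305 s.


strain_rate = delta_strain / delta_t
strain_rate = 0.0868 / 0.2305
strain_rate = 0.3766


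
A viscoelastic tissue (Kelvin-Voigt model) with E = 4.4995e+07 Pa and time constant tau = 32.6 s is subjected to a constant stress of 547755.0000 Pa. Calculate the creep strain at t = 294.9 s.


epsilon(t) = (sigma/E) * (1 - exp(-t/tau))
sigma/E = 547755.0000 / 4.4995e+07 = 0.0122
exp(-t/tau) = exp(-294.9 / 32.6) = 1.1786e-04
epsilon = 0.0122 * (1 - 1.1786e-04)
epsilon = 0.0122


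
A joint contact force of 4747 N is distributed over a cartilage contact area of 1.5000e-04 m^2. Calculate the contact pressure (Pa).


P = F / A
P = 4747 / 1.5000e-04
P = 3.1647e+07


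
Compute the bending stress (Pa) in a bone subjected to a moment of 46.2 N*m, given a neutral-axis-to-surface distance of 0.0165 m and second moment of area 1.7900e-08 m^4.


sigma = M * c / I
sigma = 46.2 * 0.0165 / 1.7900e-08
M * c = 0.7623
sigma = 4.2587e+07


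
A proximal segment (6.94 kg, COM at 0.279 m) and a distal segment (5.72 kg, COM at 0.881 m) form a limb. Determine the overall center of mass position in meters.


COM = (m1*x1 + m2*x2) / (m1 + m2)
COM = (6.94*0.279 + 5.72*0.881) / (6.94 + 5.72)
Numerator = 6.9756
Denominator = 12.6600
COM = 0.5510


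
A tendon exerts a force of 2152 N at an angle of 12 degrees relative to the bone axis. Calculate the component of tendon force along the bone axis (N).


F_eff = F_tendon * cos(theta)
theta = 12 deg = 0.2094 rad
cos(theta) = 0.9781
F_eff = 2152 * 0.9781
F_eff = 2104.9736


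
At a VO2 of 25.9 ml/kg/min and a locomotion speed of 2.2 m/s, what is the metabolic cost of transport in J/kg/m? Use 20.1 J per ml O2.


Power per kg = VO2 * 20.1 / 60
Power per kg = 25.9 * 20.1 / 60 = 8.6765 W/kg
Cost = power_per_kg / speed
Cost = 8.6765 / 2.2
Cost = 3.9439


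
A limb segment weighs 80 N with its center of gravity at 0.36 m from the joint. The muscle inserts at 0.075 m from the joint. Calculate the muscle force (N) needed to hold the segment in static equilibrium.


F_muscle = W * d_load / d_muscle
F_muscle = 80 * 0.36 / 0.075
Numerator = 28.8000
F_muscle = 384.0000


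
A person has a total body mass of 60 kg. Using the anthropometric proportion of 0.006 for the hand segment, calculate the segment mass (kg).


m_segment = body_mass * fraction
m_segment = 60 * 0.006
m_segment = 0.3600


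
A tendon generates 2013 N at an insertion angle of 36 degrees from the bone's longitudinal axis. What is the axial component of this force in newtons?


F_eff = F_tendon * cos(theta)
theta = 36 deg = 0.6283 rad
cos(theta) = 0.8090
F_eff = 2013 * 0.8090
F_eff = 1628.5512


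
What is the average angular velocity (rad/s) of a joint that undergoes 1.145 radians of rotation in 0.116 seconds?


omega = delta_theta / delta_t
omega = 1.145 / 0.116
omega = 9.8707


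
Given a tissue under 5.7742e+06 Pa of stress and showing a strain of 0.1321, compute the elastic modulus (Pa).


E = stress / strain
E = 5.7742e+06 / 0.1321
E = 4.3711e+07


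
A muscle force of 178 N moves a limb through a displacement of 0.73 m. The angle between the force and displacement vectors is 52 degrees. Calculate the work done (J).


W = F * d * cos(theta)
theta = 52 deg = 0.9076 rad
cos(theta) = 0.6157
W = 178 * 0.73 * 0.6157
W = 79.9991


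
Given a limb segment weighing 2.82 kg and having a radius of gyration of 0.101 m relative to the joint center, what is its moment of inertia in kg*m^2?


I = m * k^2
I = 2.82 * 0.101^2
k^2 = 0.0102
I = 0.0288


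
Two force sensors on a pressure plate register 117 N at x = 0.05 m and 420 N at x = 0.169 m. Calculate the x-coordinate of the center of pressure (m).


COP_x = (F1*x1 + F2*x2) / (F1 + F2)
COP_x = (117*0.05 + 420*0.169) / (117 + 420)
Numerator = 76.8300
Denominator = 537
COP_x = 0.1431


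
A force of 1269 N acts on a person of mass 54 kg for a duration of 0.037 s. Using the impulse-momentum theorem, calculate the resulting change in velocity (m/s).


J = F * dt = 1269 * 0.037 = 46.9530 N*s
delta_v = J / m
delta_v = 46.9530 / 54
delta_v = 0.8695


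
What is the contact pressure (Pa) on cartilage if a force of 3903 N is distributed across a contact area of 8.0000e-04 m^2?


P = F / A
P = 3903 / 8.0000e-04
P = 4.8788e+06


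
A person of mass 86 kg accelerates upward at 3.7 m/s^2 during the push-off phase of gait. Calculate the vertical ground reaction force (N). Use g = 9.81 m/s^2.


GRF = m * (g + a)
GRF = 86 * (9.81 + 3.7)
GRF = 86 * 13.5100
GRF = 1161.8600


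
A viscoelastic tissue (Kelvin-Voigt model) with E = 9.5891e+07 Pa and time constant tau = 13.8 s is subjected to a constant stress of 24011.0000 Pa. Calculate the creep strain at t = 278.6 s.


epsilon(t) = (sigma/E) * (1 - exp(-t/tau))
sigma/E = 24011.0000 / 9.5891e+07 = 2.5040e-04
exp(-t/tau) = exp(-278.6 / 13.8) = 1.7072e-09
epsilon = 2.5040e-04 * (1 - 1.7072e-09)
epsilon = 2.5040e-04


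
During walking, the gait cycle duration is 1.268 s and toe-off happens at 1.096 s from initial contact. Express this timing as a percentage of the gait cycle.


pct = (event_time / cycle_time) * 100
pct = (1.096 / 1.268) * 100
ratio = 0.8644
pct = 86.4353


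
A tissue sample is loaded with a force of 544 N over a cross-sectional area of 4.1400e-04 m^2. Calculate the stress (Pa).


stress = F / A
stress = 544 / 4.1400e-04
stress = 1.3140e+06


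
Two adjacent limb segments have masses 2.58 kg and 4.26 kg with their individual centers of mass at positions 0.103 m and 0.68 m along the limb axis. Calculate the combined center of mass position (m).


COM = (m1*x1 + m2*x2) / (m1 + m2)
COM = (2.58*0.103 + 4.26*0.68) / (2.58 + 4.26)
Numerator = 3.1625
Denominator = 6.8400
COM = 0.4624


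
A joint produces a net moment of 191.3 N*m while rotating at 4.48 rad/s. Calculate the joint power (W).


P = M * omega
P = 191.3 * 4.48
P = 857.0240


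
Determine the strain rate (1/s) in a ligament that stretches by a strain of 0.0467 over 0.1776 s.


strain_rate = delta_strain / delta_t
strain_rate = 0.0467 / 0.1776
strain_rate = 0.2630


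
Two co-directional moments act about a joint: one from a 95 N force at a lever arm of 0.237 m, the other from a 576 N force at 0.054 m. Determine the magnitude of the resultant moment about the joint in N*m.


M = F1 * d1 + F2 * d2
M = 95 * 0.237 + 576 * 0.054
M = 22.5150 + 31.1040
M = 53.6190


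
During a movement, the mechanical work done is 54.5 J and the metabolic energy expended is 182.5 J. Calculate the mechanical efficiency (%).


eta = (W_mech / E_meta) * 100
eta = (54.5 / 182.5) * 100
ratio = 0.2986
eta = 29.8630


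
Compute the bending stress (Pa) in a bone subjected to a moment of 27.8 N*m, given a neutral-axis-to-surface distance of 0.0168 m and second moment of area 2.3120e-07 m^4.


sigma = M * c / I
sigma = 27.8 * 0.0168 / 2.3120e-07
M * c = 0.4670
sigma = 2.0201e+06


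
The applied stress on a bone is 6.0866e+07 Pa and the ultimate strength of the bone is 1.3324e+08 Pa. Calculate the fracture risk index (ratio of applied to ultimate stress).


FRI = applied / ultimate
FRI = 6.0866e+07 / 1.3324e+08
FRI = 0.4568


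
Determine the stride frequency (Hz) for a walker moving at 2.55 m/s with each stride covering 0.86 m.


f = v / stride_length
f = 2.55 / 0.86
f = 2.9651


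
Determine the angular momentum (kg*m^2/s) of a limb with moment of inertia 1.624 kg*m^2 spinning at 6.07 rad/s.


L = I * omega
L = 1.624 * 6.07
L = 9.8577


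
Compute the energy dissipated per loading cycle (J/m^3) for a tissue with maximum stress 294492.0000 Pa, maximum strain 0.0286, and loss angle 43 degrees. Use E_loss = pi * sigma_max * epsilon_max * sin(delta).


E_loss = pi * sigma_max * epsilon_max * sin(delta)
delta = 43 deg = 0.7505 rad
sin(delta) = 0.6820
E_loss = pi * 294492.0000 * 0.0286 * 0.6820
E_loss = 18045.6586


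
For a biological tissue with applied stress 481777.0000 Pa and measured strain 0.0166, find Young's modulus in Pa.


E = stress / strain
E = 481777.0000 / 0.0166
E = 2.9023e+07


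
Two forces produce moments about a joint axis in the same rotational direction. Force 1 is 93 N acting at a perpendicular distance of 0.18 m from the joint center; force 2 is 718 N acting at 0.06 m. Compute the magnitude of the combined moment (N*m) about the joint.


M = F1 * d1 + F2 * d2
M = 93 * 0.18 + 718 * 0.06
M = 16.7400 + 43.0800
M = 59.8200


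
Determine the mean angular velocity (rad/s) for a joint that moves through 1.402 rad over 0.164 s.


omega = delta_theta / delta_t
omega = 1.402 / 0.164
omega = 8.5488


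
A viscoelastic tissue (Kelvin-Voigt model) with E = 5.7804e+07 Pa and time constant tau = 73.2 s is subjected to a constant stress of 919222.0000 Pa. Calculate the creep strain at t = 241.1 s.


epsilon(t) = (sigma/E) * (1 - exp(-t/tau))
sigma/E = 919222.0000 / 5.7804e+07 = 0.0159
exp(-t/tau) = exp(-241.1 / 73.2) = 0.0371
epsilon = 0.0159 * (1 - 0.0371)
epsilon = 0.0153


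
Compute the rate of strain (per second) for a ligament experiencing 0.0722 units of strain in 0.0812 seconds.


strain_rate = delta_strain / delta_t
strain_rate = 0.0722 / 0.0812
strain_rate = 0.8892


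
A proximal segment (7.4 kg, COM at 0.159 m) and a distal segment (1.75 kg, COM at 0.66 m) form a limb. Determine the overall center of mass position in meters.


COM = (m1*x1 + m2*x2) / (m1 + m2)
COM = (7.4*0.159 + 1.75*0.66) / (7.4 + 1.75)
Numerator = 2.3316
Denominator = 9.1500
COM = 0.2548


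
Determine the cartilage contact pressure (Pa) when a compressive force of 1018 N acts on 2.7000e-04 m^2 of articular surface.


P = F / A
P = 1018 / 2.7000e-04
P = 3.7704e+06


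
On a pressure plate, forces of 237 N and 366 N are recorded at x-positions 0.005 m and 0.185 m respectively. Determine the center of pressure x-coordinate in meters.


COP_x = (F1*x1 + F2*x2) / (F1 + F2)
COP_x = (237*0.005 + 366*0.185) / (237 + 366)
Numerator = 68.8950
Denominator = 603
COP_x = 0.1143


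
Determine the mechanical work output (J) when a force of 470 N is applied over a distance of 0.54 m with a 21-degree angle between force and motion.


W = F * d * cos(theta)
theta = 21 deg = 0.3665 rad
cos(theta) = 0.9336
W = 470 * 0.54 * 0.9336
W = 236.9427


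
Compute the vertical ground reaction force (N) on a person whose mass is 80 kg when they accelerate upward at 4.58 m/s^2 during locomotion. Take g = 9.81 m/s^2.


GRF = m * (g + a)
GRF = 80 * (9.81 + 4.58)
GRF = 80 * 14.3900
GRF = 1151.2000


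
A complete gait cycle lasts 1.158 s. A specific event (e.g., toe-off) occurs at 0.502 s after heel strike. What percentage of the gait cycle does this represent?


pct = (event_time / cycle_time) * 100
pct = (0.502 / 1.158) * 100
ratio = 0.4335
pct = 43.3506


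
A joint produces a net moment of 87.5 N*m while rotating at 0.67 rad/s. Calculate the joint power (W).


P = M * omega
P = 87.5 * 0.67
P = 58.6250


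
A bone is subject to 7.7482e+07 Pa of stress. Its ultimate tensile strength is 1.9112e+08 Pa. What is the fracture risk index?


FRI = applied / ultimate
FRI = 7.7482e+07 / 1.9112e+08
FRI = 0.4054


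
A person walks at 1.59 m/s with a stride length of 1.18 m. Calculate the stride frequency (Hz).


f = v / stride_length
f = 1.59 / 1.18
f = 1.3475


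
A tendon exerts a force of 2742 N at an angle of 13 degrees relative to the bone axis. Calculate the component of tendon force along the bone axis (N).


F_eff = F_tendon * cos(theta)
theta = 13 deg = 0.2269 rad
cos(theta) = 0.9744
F_eff = 2742 * 0.9744
F_eff = 2671.7227


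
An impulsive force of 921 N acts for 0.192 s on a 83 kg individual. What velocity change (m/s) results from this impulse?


J = F * dt = 921 * 0.192 = 176.8320 N*s
delta_v = J / m
delta_v = 176.8320 / 83
delta_v = 2.1305


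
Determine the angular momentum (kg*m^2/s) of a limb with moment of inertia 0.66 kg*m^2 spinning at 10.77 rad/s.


L = I * omega
L = 0.66 * 10.77
L = 7.1082


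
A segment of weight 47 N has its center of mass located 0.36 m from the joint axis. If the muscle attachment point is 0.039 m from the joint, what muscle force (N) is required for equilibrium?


F_muscle = W * d_load / d_muscle
F_muscle = 47 * 0.36 / 0.039
Numerator = 16.9200
F_muscle = 433.8462


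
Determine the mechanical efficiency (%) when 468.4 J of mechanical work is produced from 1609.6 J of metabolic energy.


eta = (W_mech / E_meta) * 100
eta = (468.4 / 1609.6) * 100
ratio = 0.2910
eta = 29.1004


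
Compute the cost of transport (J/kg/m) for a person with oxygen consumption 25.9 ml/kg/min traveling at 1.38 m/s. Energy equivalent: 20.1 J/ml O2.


Power per kg = VO2 * 20.1 / 60
Power per kg = 25.9 * 20.1 / 60 = 8.6765 W/kg
Cost = power_per_kg / speed
Cost = 8.6765 / 1.38
Cost = 6.2873


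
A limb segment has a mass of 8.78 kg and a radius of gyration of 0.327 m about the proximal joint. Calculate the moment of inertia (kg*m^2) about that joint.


I = m * k^2
I = 8.78 * 0.327^2
k^2 = 0.1069
I = 0.9388


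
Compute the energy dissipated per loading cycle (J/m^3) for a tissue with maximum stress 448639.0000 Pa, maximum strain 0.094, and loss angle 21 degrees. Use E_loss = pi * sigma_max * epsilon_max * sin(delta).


E_loss = pi * sigma_max * epsilon_max * sin(delta)
delta = 21 deg = 0.3665 rad
sin(delta) = 0.3584
E_loss = pi * 448639.0000 * 0.094 * 0.3584
E_loss = 47479.2568


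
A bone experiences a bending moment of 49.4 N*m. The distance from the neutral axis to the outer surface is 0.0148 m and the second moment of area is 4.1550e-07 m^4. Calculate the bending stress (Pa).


sigma = M * c / I
sigma = 49.4 * 0.0148 / 4.1550e-07
M * c = 0.7311
sigma = 1.7596e+06


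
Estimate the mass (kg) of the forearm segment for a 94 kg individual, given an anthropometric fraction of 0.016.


m_segment = body_mass * fraction
m_segment = 94 * 0.016
m_segment = 1.5040


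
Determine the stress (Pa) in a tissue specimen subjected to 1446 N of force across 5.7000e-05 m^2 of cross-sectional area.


stress = F / A
stress = 1446 / 5.7000e-05
stress = 2.5368e+07


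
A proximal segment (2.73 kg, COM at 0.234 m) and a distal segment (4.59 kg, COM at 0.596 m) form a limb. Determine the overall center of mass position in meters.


COM = (m1*x1 + m2*x2) / (m1 + m2)
COM = (2.73*0.234 + 4.59*0.596) / (2.73 + 4.59)
Numerator = 3.3745
Denominator = 7.3200
COM = 0.4610


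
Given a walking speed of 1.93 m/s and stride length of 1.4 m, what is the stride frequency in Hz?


f = v / stride_length
f = 1.93 / 1.4
f = 1.3786


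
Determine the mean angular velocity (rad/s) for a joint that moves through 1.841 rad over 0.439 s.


omega = delta_theta / delta_t
omega = 1.841 / 0.439
omega = 4.1936


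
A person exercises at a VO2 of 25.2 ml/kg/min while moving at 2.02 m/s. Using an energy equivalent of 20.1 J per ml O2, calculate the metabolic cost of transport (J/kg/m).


Power per kg = VO2 * 20.1 / 60
Power per kg = 25.2 * 20.1 / 60 = 8.4420 W/kg
Cost = power_per_kg / speed
Cost = 8.4420 / 2.02
Cost = 4.1792


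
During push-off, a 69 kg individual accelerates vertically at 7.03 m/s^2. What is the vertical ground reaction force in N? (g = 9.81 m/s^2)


GRF = m * (g + a)
GRF = 69 * (9.81 + 7.03)
GRF = 69 * 16.8400
GRF = 1161.9600


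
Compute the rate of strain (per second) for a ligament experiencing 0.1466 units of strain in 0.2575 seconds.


strain_rate = delta_strain / delta_t
strain_rate = 0.1466 / 0.2575
strain_rate = 0.5693


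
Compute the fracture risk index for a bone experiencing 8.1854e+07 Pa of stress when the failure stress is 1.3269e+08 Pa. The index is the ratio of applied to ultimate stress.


FRI = applied / ultimate
FRI = 8.1854e+07 / 1.3269e+08
FRI = 0.6169


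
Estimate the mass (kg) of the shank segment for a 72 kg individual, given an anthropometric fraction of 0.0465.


m_segment = body_mass * fraction
m_segment = 72 * 0.0465
m_segment = 3.3480


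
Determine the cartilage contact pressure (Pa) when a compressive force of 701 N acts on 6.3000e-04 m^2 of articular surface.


P = F / A
P = 701 / 6.3000e-04
P = 1.1127e+06


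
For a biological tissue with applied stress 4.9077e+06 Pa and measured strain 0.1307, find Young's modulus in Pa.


E = stress / strain
E = 4.9077e+06 / 0.1307
E = 3.7549e+07


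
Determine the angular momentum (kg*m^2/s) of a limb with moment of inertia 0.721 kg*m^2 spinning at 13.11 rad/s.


L = I * omega
L = 0.721 * 13.11
L = 9.4523


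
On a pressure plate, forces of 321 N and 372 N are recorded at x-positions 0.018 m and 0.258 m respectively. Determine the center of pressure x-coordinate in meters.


COP_x = (F1*x1 + F2*x2) / (F1 + F2)
COP_x = (321*0.018 + 372*0.258) / (321 + 372)
Numerator = 101.7540
Denominator = 693
COP_x = 0.1468


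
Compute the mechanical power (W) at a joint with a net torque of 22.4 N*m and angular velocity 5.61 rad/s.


P = M * omega
P = 22.4 * 5.61
P = 125.6640


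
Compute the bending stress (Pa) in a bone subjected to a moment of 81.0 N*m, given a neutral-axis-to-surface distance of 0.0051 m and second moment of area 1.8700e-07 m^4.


sigma = M * c / I
sigma = 81.0 * 0.0051 / 1.8700e-07
M * c = 0.4131
sigma = 2.2091e+06


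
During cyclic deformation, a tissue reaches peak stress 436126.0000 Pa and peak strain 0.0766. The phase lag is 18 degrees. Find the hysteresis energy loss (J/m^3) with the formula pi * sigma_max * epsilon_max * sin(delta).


E_loss = pi * sigma_max * epsilon_max * sin(delta)
delta = 18 deg = 0.3142 rad
sin(delta) = 0.3090
E_loss = pi * 436126.0000 * 0.0766 * 0.3090
E_loss = 32431.9442


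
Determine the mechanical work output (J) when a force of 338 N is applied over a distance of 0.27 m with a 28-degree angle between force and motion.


W = F * d * cos(theta)
theta = 28 deg = 0.4887 rad
cos(theta) = 0.8829
W = 338 * 0.27 * 0.8829
W = 80.5778


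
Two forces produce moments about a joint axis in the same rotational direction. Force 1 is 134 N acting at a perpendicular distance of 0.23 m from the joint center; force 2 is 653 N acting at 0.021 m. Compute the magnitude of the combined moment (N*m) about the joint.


M = F1 * d1 + F2 * d2
M = 134 * 0.23 + 653 * 0.021
M = 30.8200 + 13.7130
M = 44.5330


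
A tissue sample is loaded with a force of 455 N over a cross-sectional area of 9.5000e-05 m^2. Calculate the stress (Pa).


stress = F / A
stress = 455 / 9.5000e-05
stress = 4.7895e+06


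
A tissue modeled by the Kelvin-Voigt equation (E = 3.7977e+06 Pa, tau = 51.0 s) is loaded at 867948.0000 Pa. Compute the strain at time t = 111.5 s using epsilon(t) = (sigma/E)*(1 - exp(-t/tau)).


epsilon(t) = (sigma/E) * (1 - exp(-t/tau))
sigma/E = 867948.0000 / 3.7977e+06 = 0.2285
exp(-t/tau) = exp(-111.5 / 51.0) = 0.1123
epsilon = 0.2285 * (1 - 0.1123)
epsilon = 0.2029


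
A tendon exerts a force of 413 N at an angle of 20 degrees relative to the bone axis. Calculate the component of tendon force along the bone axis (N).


F_eff = F_tendon * cos(theta)
theta = 20 deg = 0.3491 rad
cos(theta) = 0.9397
F_eff = 413 * 0.9397
F_eff = 388.0931


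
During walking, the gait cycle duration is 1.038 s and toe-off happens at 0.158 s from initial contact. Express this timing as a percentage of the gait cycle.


pct = (event_time / cycle_time) * 100
pct = (0.158 / 1.038) * 100
ratio = 0.1522
pct = 15.2216


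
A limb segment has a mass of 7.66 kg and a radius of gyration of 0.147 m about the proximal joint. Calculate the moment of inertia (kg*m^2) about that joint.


I = m * k^2
I = 7.66 * 0.147^2
k^2 = 0.0216
I = 0.1655


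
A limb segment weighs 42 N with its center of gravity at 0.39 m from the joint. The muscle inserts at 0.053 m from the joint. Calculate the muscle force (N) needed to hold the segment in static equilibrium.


F_muscle = W * d_load / d_muscle
F_muscle = 42 * 0.39 / 0.053
Numerator = 16.3800
F_muscle = 309.0566


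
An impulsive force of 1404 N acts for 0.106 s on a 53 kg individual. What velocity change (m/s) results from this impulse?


J = F * dt = 1404 * 0.106 = 148.8240 N*s
delta_v = J / m
delta_v = 148.8240 / 53
delta_v = 2.8080


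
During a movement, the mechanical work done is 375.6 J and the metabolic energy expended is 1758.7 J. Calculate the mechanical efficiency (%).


eta = (W_mech / E_meta) * 100
eta = (375.6 / 1758.7) * 100
ratio = 0.2136
eta = 21.3567


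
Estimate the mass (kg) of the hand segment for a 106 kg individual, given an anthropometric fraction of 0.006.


m_segment = body_mass * fraction
m_segment = 106 * 0.006
m_segment = 0.6360


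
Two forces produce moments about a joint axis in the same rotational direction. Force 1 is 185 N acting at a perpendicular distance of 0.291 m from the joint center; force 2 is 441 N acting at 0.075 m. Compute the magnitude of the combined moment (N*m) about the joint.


M = F1 * d1 + F2 * d2
M = 185 * 0.291 + 441 * 0.075
M = 53.8350 + 33.0750
M = 86.9100


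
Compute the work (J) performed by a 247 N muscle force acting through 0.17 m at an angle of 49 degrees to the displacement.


W = F * d * cos(theta)
theta = 49 deg = 0.8552 rad
cos(theta) = 0.6561
W = 247 * 0.17 * 0.6561
W = 27.5479


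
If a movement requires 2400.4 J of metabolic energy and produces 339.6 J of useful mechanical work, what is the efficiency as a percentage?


eta = (W_mech / E_meta) * 100
eta = (339.6 / 2400.4) * 100
ratio = 0.1415
eta = 14.1476


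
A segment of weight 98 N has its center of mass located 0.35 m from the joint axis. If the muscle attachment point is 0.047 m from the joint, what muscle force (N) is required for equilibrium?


F_muscle = W * d_load / d_muscle
F_muscle = 98 * 0.35 / 0.047
Numerator = 34.3000
F_muscle = 729.7872


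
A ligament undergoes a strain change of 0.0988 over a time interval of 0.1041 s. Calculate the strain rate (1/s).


strain_rate = delta_strain / delta_t
strain_rate = 0.0988 / 0.1041
strain_rate = 0.9491


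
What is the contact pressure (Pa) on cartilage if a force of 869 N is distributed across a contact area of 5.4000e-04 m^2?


P = F / A
P = 869 / 5.4000e-04
P = 1.6093e+06


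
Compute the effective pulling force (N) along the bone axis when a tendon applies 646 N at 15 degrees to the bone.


F_eff = F_tendon * cos(theta)
theta = 15 deg = 0.2618 rad
cos(theta) = 0.9659
F_eff = 646 * 0.9659
F_eff = 623.9881


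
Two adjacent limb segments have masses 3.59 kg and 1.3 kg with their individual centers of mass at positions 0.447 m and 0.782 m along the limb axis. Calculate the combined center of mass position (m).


COM = (m1*x1 + m2*x2) / (m1 + m2)
COM = (3.59*0.447 + 1.3*0.782) / (3.59 + 1.3)
Numerator = 2.6213
Denominator = 4.8900
COM = 0.5361


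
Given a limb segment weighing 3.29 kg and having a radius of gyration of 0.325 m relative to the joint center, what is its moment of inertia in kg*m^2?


I = m * k^2
I = 3.29 * 0.325^2
k^2 = 0.1056
I = 0.3475


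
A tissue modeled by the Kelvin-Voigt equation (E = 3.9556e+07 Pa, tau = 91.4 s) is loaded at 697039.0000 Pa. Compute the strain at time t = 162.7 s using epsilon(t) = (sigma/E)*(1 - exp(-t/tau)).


epsilon(t) = (sigma/E) * (1 - exp(-t/tau))
sigma/E = 697039.0000 / 3.9556e+07 = 0.0176
exp(-t/tau) = exp(-162.7 / 91.4) = 0.1686
epsilon = 0.0176 * (1 - 0.1686)
epsilon = 0.0147


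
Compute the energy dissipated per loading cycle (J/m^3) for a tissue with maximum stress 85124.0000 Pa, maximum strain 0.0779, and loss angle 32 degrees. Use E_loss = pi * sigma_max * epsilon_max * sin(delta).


E_loss = pi * sigma_max * epsilon_max * sin(delta)
delta = 32 deg = 0.5585 rad
sin(delta) = 0.5299
E_loss = pi * 85124.0000 * 0.0779 * 0.5299
E_loss = 11039.4913


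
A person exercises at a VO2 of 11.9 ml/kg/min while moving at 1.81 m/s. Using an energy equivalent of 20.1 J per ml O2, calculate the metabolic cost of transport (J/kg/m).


Power per kg = VO2 * 20.1 / 60
Power per kg = 11.9 * 20.1 / 60 = 3.9865 W/kg
Cost = power_per_kg / speed
Cost = 3.9865 / 1.81
Cost = 2.2025


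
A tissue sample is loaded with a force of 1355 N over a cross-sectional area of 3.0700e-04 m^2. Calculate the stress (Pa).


stress = F / A
stress = 1355 / 3.0700e-04
stress = 4.4137e+06


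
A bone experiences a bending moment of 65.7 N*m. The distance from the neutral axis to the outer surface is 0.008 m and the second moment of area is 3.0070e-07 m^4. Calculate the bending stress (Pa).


sigma = M * c / I
sigma = 65.7 * 0.008 / 3.0070e-07
M * c = 0.5256
sigma = 1.7479e+06


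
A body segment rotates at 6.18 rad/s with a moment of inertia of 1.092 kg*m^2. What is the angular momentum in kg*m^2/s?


L = I * omega
L = 1.092 * 6.18
L = 6.7486


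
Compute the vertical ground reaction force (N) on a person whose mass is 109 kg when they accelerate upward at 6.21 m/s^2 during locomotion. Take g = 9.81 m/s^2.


GRF = m * (g + a)
GRF = 109 * (9.81 + 6.21)
GRF = 109 * 16.0200
GRF = 1746.1800


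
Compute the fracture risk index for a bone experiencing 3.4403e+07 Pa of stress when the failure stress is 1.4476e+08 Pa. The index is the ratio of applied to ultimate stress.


FRI = applied / ultimate
FRI = 3.4403e+07 / 1.4476e+08
FRI = 0.2377


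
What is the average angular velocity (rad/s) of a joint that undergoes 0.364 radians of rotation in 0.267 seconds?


omega = delta_theta / delta_t
omega = 0.364 / 0.267
omega = 1.3633


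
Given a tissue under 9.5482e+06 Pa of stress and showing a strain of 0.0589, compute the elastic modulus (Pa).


E = stress / strain
E = 9.5482e+06 / 0.0589
E = 1.6211e+08


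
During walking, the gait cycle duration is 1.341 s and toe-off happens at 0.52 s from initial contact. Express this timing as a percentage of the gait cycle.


pct = (event_time / cycle_time) * 100
pct = (0.52 / 1.341) * 100
ratio = 0.3878
pct = 38.7770


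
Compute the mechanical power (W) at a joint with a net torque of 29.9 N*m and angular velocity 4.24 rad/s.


P = M * omega
P = 29.9 * 4.24
P = 126.7760


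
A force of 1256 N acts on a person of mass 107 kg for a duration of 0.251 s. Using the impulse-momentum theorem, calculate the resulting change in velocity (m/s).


J = F * dt = 1256 * 0.251 = 315.2560 N*s
delta_v = J / m
delta_v = 315.2560 / 107
delta_v = 2.9463


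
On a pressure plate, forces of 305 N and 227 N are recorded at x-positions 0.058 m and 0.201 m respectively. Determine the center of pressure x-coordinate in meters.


COP_x = (F1*x1 + F2*x2) / (F1 + F2)
COP_x = (305*0.058 + 227*0.201) / (305 + 227)
Numerator = 63.3170
Denominator = 532
COP_x = 0.1190


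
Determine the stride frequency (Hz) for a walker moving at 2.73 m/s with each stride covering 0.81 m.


f = v / stride_length
f = 2.73 / 0.81
f = 3.3704


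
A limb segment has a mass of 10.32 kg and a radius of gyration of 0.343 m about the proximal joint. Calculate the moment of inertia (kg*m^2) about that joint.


I = m * k^2
I = 10.32 * 0.343^2
k^2 = 0.1176
I = 1.2141


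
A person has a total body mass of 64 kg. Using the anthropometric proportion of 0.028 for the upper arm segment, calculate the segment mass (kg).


m_segment = body_mass * fraction
m_segment = 64 * 0.028
m_segment = 1.7920


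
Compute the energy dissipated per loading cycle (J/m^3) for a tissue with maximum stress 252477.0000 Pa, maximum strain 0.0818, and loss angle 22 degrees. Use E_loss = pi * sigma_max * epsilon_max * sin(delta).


E_loss = pi * sigma_max * epsilon_max * sin(delta)
delta = 22 deg = 0.3840 rad
sin(delta) = 0.3746
E_loss = pi * 252477.0000 * 0.0818 * 0.3746
E_loss = 24305.2680


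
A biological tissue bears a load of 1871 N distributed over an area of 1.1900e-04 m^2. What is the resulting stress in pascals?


stress = F / A
stress = 1871 / 1.1900e-04
stress = 1.5723e+07


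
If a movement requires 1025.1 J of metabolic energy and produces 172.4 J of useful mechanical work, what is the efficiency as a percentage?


eta = (W_mech / E_meta) * 100
eta = (172.4 / 1025.1) * 100
ratio = 0.1682
eta = 16.8179


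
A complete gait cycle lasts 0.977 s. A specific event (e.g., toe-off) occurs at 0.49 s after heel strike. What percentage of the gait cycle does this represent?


pct = (event_time / cycle_time) * 100
pct = (0.49 / 0.977) * 100
ratio = 0.5015
pct = 50.1535


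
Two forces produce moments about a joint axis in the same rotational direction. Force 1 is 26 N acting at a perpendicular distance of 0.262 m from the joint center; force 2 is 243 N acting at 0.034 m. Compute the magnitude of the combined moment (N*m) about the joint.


M = F1 * d1 + F2 * d2
M = 26 * 0.262 + 243 * 0.034
M = 6.8120 + 8.2620
M = 15.0740


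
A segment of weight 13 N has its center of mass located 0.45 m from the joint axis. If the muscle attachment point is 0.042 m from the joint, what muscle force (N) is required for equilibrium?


F_muscle = W * d_load / d_muscle
F_muscle = 13 * 0.45 / 0.042
Numerator = 5.8500
F_muscle = 139.2857


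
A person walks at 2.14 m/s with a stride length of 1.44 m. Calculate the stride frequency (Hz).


f = v / stride_length
f = 2.14 / 1.44
f = 1.4861


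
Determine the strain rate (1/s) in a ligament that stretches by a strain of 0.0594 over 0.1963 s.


strain_rate = delta_strain / delta_t
strain_rate = 0.0594 / 0.1963
strain_rate = 0.3026


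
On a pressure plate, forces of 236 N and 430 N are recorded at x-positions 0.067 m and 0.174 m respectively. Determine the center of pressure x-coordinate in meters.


COP_x = (F1*x1 + F2*x2) / (F1 + F2)
COP_x = (236*0.067 + 430*0.174) / (236 + 430)
Numerator = 90.6320
Denominator = 666
COP_x = 0.1361


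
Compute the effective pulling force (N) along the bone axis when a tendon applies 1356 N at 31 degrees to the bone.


F_eff = F_tendon * cos(theta)
theta = 31 deg = 0.5411 rad
cos(theta) = 0.8572
F_eff = 1356 * 0.8572
F_eff = 1162.3189


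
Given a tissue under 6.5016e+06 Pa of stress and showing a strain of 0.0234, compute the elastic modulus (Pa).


E = stress / strain
E = 6.5016e+06 / 0.0234
E = 2.7785e+08


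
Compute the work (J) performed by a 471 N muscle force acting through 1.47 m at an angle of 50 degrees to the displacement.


W = F * d * cos(theta)
theta = 50 deg = 0.8727 rad
cos(theta) = 0.6428
W = 471 * 1.47 * 0.6428
W = 445.0469


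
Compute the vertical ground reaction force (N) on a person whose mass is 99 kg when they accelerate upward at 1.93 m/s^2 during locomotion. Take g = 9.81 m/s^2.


GRF = m * (g + a)
GRF = 99 * (9.81 + 1.93)
GRF = 99 * 11.7400
GRF = 1162.2600


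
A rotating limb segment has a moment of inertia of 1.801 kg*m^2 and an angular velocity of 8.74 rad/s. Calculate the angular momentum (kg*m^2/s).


L = I * omega
L = 1.801 * 8.74
L = 15.7407


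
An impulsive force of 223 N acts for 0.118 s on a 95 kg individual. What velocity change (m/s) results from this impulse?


J = F * dt = 223 * 0.118 = 26.3140 N*s
delta_v = J / m
delta_v = 26.3140 / 95
delta_v = 0.2770


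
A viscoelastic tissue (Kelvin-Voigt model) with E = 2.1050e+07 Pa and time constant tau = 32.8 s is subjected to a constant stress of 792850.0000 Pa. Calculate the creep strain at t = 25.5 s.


epsilon(t) = (sigma/E) * (1 - exp(-t/tau))
sigma/E = 792850.0000 / 2.1050e+07 = 0.0377
exp(-t/tau) = exp(-25.5 / 32.8) = 0.4596
epsilon = 0.0377 * (1 - 0.4596)
epsilon = 0.0204


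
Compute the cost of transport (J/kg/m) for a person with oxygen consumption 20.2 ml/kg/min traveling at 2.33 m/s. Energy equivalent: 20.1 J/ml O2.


Power per kg = VO2 * 20.1 / 60
Power per kg = 20.2 * 20.1 / 60 = 6.7670 W/kg
Cost = power_per_kg / speed
Cost = 6.7670 / 2.33
Cost = 2.9043


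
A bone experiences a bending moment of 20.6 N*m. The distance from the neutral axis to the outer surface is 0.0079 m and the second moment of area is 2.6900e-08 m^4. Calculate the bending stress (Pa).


sigma = M * c / I
sigma = 20.6 * 0.0079 / 2.6900e-08
M * c = 0.1627
sigma = 6.0498e+06


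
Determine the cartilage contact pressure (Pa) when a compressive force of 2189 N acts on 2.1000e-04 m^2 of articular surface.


P = F / A
P = 2189 / 2.1000e-04
P = 1.0424e+07


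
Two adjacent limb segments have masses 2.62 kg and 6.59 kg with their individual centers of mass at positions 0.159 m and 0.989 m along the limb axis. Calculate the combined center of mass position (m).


COM = (m1*x1 + m2*x2) / (m1 + m2)
COM = (2.62*0.159 + 6.59*0.989) / (2.62 + 6.59)
Numerator = 6.9341
Denominator = 9.2100
COM = 0.7529


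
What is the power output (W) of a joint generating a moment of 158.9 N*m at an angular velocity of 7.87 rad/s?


P = M * omega
P = 158.9 * 7.87
P = 1250.5430


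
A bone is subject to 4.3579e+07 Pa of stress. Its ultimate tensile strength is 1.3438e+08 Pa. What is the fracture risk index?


FRI = applied / ultimate
FRI = 4.3579e+07 / 1.3438e+08
FRI = 0.3243


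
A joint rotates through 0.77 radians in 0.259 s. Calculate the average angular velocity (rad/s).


omega = delta_theta / delta_t
omega = 0.77 / 0.259
omega = 2.9730


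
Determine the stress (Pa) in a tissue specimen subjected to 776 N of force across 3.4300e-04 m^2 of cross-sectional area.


stress = F / A
stress = 776 / 3.4300e-04
stress = 2.2624e+06


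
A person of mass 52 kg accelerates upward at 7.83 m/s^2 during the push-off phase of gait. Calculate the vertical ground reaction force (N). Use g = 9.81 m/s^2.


GRF = m * (g + a)
GRF = 52 * (9.81 + 7.83)
GRF = 52 * 17.6400
GRF = 917.2800


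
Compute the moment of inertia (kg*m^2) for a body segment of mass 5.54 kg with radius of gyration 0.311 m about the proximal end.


I = m * k^2
I = 5.54 * 0.311^2
k^2 = 0.0967
I = 0.5358


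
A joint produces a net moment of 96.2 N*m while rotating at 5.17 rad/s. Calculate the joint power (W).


P = M * omega
P = 96.2 * 5.17
P = 497.3540


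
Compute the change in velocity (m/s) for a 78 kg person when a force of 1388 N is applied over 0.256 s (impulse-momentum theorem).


J = F * dt = 1388 * 0.256 = 355.3280 N*s
delta_v = J / m
delta_v = 355.3280 / 78
delta_v = 4.5555


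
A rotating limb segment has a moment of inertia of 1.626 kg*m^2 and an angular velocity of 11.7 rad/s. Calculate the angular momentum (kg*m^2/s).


L = I * omega
L = 1.626 * 11.7
L = 19.0242
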